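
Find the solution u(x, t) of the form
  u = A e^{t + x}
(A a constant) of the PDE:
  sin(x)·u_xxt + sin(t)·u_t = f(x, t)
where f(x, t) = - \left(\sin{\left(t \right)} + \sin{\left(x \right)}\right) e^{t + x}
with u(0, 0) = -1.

Answer: u(x, t) = - e^{t + x}

Derivation:
Substitute the ansatz u = A e^{t + x} into the left-hand side.
Derivatives of the ansatz:
  u_xxt = A e^{t} e^{x}
  u_t = A e^{t} e^{x}
Term by term:
  sin(x)·u_xxt = A e^{t} e^{x} \sin{\left(x \right)}
  sin(t)·u_t = A e^{t} e^{x} \sin{\left(t \right)}
So the left-hand side equals
  A e^{t} e^{x} \sin{\left(t \right)} + A e^{t} e^{x} \sin{\left(x \right)}
This must equal f(x, t) identically; expanded, f = - e^{t} e^{x} \sin{\left(t \right)} - e^{t} e^{x} \sin{\left(x \right)}.
Matching coefficients of the independent functions:
  [e^{t} e^{x} \sin{\left(t \right)}, e^{t} e^{x} \sin{\left(x \right)}]:  A = -1
Solving: A = -1.
Check against the point condition:
  u(0, 0) = -1  ⟹  A = -1  ✓
Hence u(x, t) = - e^{t + x}.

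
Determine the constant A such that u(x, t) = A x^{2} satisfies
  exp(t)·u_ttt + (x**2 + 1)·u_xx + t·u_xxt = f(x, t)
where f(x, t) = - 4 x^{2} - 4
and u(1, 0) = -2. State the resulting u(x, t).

Substitute the ansatz u = A x^{2} into the left-hand side.
Derivatives of the ansatz:
  u_ttt = 0
  u_xx = 2 A
  u_xxt = 0
Term by term:
  exp(t)·u_ttt = 0
  (x**2 + 1)·u_xx = 2 A x^{2} + 2 A
  t·u_xxt = 0
So the left-hand side equals
  2 A x^{2} + 2 A
This must equal f(x, t) = - 4 x^{2} - 4 identically.
Matching coefficients of the independent functions:
  [constant term, x^{2}]:  2 A = -4
Solving: A = -2.
Check against the point condition:
  u(1, 0) = -2  ⟹  A = -2  ✓
Hence u(x, t) = - 2 x^{2}.

Answer: u(x, t) = - 2 x^{2}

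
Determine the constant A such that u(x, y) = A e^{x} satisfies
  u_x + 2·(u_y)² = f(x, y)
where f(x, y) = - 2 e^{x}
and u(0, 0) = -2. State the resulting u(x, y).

Answer: u(x, y) = - 2 e^{x}

Derivation:
Substitute the ansatz u = A e^{x} into the left-hand side.
Derivatives of the ansatz:
  u_x = A e^{x}
  u_y = 0
Term by term:
  u_x = A e^{x}
  2·(u_y)² = 0
So the left-hand side equals
  A e^{x}
This must equal f(x, y) = - 2 e^{x} identically.
Matching coefficients of the independent functions:
  [e^{x}]:  A = -2
Solving: A = -2.
Check against the point condition:
  u(0, 0) = -2  ⟹  A = -2  ✓
Hence u(x, y) = - 2 e^{x}.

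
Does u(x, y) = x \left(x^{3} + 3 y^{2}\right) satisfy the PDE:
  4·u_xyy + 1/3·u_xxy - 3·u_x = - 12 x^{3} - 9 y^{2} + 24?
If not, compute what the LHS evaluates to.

Answer: Yes

Derivation:
Evaluate each term of the left-hand side for u = x \left(x^{3} + 3 y^{2}\right).
Derivatives:
  u_xyy = 6
  u_xxy = 0
  u_x = 4 x^{3} + 3 y^{2}
Terms:
  4·u_xyy = 24
  1/3·u_xxy = 0
  -3·u_x = - 12 x^{3} - 9 y^{2}
Sum: LHS = - 12 x^{3} - 9 y^{2} + 24
This is exactly the given right-hand side, so u is a solution.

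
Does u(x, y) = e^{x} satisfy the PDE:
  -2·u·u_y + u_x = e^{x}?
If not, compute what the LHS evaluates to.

Evaluate each term of the left-hand side for u = e^{x}.
Derivatives:
  u_y = 0
  u_x = e^{x}
Terms:
  -2·u·u_y = 0
  u_x = e^{x}
Sum: LHS = e^{x}
This is exactly the given right-hand side, so u is a solution.

Answer: Yes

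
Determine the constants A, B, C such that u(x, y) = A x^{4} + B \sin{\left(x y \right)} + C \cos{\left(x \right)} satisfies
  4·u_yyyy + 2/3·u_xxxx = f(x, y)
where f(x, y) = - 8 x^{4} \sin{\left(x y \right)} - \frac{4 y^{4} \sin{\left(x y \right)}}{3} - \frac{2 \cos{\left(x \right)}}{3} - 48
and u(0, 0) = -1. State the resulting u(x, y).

Substitute the ansatz u = A x^{4} + B \sin{\left(x y \right)} + C \cos{\left(x \right)} into the left-hand side.
Derivatives of the ansatz:
  u_yyyy = B x^{4} \sin{\left(x y \right)}
  u_xxxx = 24 A + B y^{4} \sin{\left(x y \right)} + C \cos{\left(x \right)}
Term by term:
  4·u_yyyy = 4 B x^{4} \sin{\left(x y \right)}
  2/3·u_xxxx = 16 A + \frac{2 B y^{4} \sin{\left(x y \right)}}{3} + \frac{2 C \cos{\left(x \right)}}{3}
So the left-hand side equals
  16 A + 4 B x^{4} \sin{\left(x y \right)} + \frac{2 B y^{4} \sin{\left(x y \right)}}{3} + \frac{2 C \cos{\left(x \right)}}{3}
This must equal f(x, y) = - 8 x^{4} \sin{\left(x y \right)} - \frac{4 y^{4} \sin{\left(x y \right)}}{3} - \frac{2 \cos{\left(x \right)}}{3} - 48 identically.
Matching coefficients of the independent functions:
  [constant term]:  16 A = -48
  [x^{4} \sin{\left(x y \right)}]:  4 B = -8
  [y^{4} \sin{\left(x y \right)}]:  \frac{2 B}{3} = - \frac{4}{3}
  [\cos{\left(x \right)}]:  \frac{2 C}{3} = - \frac{2}{3}
Solving: A = -3, B = -2, C = -1.
Check against the point condition:
  u(0, 0) = -1  ⟹  C = -1  ✓
Hence u(x, y) = - 3 x^{4} - 2 \sin{\left(x y \right)} - \cos{\left(x \right)}.

Answer: u(x, y) = - 3 x^{4} - 2 \sin{\left(x y \right)} - \cos{\left(x \right)}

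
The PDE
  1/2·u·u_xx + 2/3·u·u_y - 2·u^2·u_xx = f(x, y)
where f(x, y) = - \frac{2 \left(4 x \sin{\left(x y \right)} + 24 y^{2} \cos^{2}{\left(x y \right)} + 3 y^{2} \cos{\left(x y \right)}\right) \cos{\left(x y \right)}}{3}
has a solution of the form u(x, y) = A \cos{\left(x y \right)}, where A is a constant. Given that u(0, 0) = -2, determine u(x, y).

Substitute the ansatz u = A \cos{\left(x y \right)} into the left-hand side.
Derivatives of the ansatz:
  u_xx = - A y^{2} \cos{\left(x y \right)}
  u_y = - A x \sin{\left(x y \right)}
Term by term:
  1/2·u·u_xx = - \frac{A^{2} y^{2} \cos^{2}{\left(x y \right)}}{2}
  2/3·u·u_y = - \frac{2 A^{2} x \sin{\left(x y \right)} \cos{\left(x y \right)}}{3}
  -2·u^2·u_xx = 2 A^{3} y^{2} \cos^{3}{\left(x y \right)}
So the left-hand side equals
  2 A^{3} y^{2} \cos^{3}{\left(x y \right)} - \frac{2 A^{2} x \sin{\left(x y \right)} \cos{\left(x y \right)}}{3} - \frac{A^{2} y^{2} \cos^{2}{\left(x y \right)}}{2}
This must equal f(x, y) identically; expanded, f = - \frac{8 x \sin{\left(x y \right)} \cos{\left(x y \right)}}{3} - 16 y^{2} \cos^{3}{\left(x y \right)} - 2 y^{2} \cos^{2}{\left(x y \right)}.
Matching coefficients of the independent functions:
  [y^{2} \cos^{2}{\left(x y \right)}]:  - \frac{A^{2}}{2} = -2
  [y^{2} \cos^{3}{\left(x y \right)}]:  2 A^{3} = -16
  [x \sin{\left(x y \right)} \cos{\left(x y \right)}]:  - \frac{2 A^{2}}{3} = - \frac{8}{3}
Solving: A = -2.
Check against the point condition:
  u(0, 0) = -2  ⟹  A = -2  ✓
Hence u(x, y) = - 2 \cos{\left(x y \right)}.

Answer: u(x, y) = - 2 \cos{\left(x y \right)}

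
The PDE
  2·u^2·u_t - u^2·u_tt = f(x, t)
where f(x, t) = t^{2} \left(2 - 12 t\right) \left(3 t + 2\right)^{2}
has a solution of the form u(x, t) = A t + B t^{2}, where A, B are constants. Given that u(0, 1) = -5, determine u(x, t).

Substitute the ansatz u = A t + B t^{2} into the left-hand side.
Derivatives of the ansatz:
  u_t = A + 2 B t
  u_tt = 2 B
Term by term:
  2·u^2·u_t = 2 A^{3} t^{2} + 8 A^{2} B t^{3} + 10 A B^{2} t^{4} + 4 B^{3} t^{5}
  -u^2·u_tt = - 2 A^{2} B t^{2} - 4 A B^{2} t^{3} - 2 B^{3} t^{4}
So the left-hand side equals
  2 A^{3} t^{2} + 8 A^{2} B t^{3} - 2 A^{2} B t^{2} + 10 A B^{2} t^{4} - 4 A B^{2} t^{3} + 4 B^{3} t^{5} - 2 B^{3} t^{4}
This must equal f(x, t) identically; expanded, f = - 108 t^{5} - 126 t^{4} - 24 t^{3} + 8 t^{2}.
Matching coefficients of the independent functions:
  [t^{2}]:  2 A^{3} - 2 A^{2} B = 8
  [t^{3}]:  8 A^{2} B - 4 A B^{2} = -24
  [t^{4}]:  10 A B^{2} - 2 B^{3} = -126
  [t^{5}]:  4 B^{3} = -108
Solving: A = -2, B = -3.
Check against the point condition:
  u(0, 1) = -5  ⟹  A + B = -5  ✓
Hence u(x, t) = - 3 t^{2} - 2 t.

Answer: u(x, t) = - 3 t^{2} - 2 t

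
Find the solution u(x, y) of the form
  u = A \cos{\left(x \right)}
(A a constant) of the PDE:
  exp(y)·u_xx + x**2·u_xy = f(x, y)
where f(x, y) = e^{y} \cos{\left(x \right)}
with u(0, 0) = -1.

Substitute the ansatz u = A \cos{\left(x \right)} into the left-hand side.
Derivatives of the ansatz:
  u_xx = - A \cos{\left(x \right)}
  u_xy = 0
Term by term:
  exp(y)·u_xx = - A e^{y} \cos{\left(x \right)}
  x**2·u_xy = 0
So the left-hand side equals
  - A e^{y} \cos{\left(x \right)}
This must equal f(x, y) = e^{y} \cos{\left(x \right)} identically.
Matching coefficients of the independent functions:
  [e^{y} \cos{\left(x \right)}]:  - A = 1
Solving: A = -1.
Check against the point condition:
  u(0, 0) = -1  ⟹  A = -1  ✓
Hence u(x, y) = - \cos{\left(x \right)}.

Answer: u(x, y) = - \cos{\left(x \right)}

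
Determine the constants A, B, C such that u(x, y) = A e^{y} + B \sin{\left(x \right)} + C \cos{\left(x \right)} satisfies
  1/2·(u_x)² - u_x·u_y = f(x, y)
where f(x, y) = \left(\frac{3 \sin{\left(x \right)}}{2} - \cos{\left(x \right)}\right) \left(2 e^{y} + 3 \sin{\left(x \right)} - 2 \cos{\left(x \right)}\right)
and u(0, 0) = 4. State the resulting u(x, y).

Substitute the ansatz u = A e^{y} + B \sin{\left(x \right)} + C \cos{\left(x \right)} into the left-hand side.
Derivatives of the ansatz:
  u_x = B \cos{\left(x \right)} - C \sin{\left(x \right)}
  u_y = A e^{y}
Term by term:
  1/2·(u_x)² = \frac{B^{2} \cos^{2}{\left(x \right)}}{2} - B C \sin{\left(x \right)} \cos{\left(x \right)} + \frac{C^{2} \sin^{2}{\left(x \right)}}{2}
  -u_x·u_y = - A B e^{y} \cos{\left(x \right)} + A C e^{y} \sin{\left(x \right)}
So the left-hand side equals
  - A B e^{y} \cos{\left(x \right)} + A C e^{y} \sin{\left(x \right)} + \frac{B^{2} \cos^{2}{\left(x \right)}}{2} - B C \sin{\left(x \right)} \cos{\left(x \right)} + \frac{C^{2} \sin^{2}{\left(x \right)}}{2}
This must equal f(x, y) identically; expanded, f = 3 e^{y} \sin{\left(x \right)} - 2 e^{y} \cos{\left(x \right)} + \frac{9 \sin^{2}{\left(x \right)}}{2} - 6 \sin{\left(x \right)} \cos{\left(x \right)} + 2 \cos^{2}{\left(x \right)}.
Matching coefficients of the independent functions:
  [e^{y} \sin{\left(x \right)}]:  A C = 3
  [e^{y} \cos{\left(x \right)}]:  - A B = -2
  [\sin{\left(x \right)} \cos{\left(x \right)}]:  - B C = -6
  [\sin^{2}{\left(x \right)}]:  \frac{C^{2}}{2} = \frac{9}{2}
  [\cos^{2}{\left(x \right)}]:  \frac{B^{2}}{2} = 2
These equations allow (A, B, C) = (-1, -2, -3) or (1, 2, 3).
Impose the point condition(s):
  u(0, 0) = 4  ⟹  A + C = 4
Only A = 1, B = 2, C = 3 satisfies everything.
Hence u(x, y) = e^{y} + 2 \sin{\left(x \right)} + 3 \cos{\left(x \right)}.

Answer: u(x, y) = e^{y} + 2 \sin{\left(x \right)} + 3 \cos{\left(x \right)}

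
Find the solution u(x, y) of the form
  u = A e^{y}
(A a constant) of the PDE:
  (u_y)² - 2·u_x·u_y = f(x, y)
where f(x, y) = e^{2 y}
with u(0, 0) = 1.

Answer: u(x, y) = e^{y}

Derivation:
Substitute the ansatz u = A e^{y} into the left-hand side.
Derivatives of the ansatz:
  u_y = A e^{y}
  u_x = 0
Term by term:
  (u_y)² = A^{2} e^{2 y}
  -2·u_x·u_y = 0
So the left-hand side equals
  A^{2} e^{2 y}
This must equal f(x, y) = e^{2 y} identically.
Matching coefficients of the independent functions:
  [e^{2 y}]:  A^{2} = 1
These equations allow (A) = (-1) or (1).
Impose the point condition(s):
  u(0, 0) = 1  ⟹  A = 1
Only A = 1 satisfies everything.
Hence u(x, y) = e^{y}.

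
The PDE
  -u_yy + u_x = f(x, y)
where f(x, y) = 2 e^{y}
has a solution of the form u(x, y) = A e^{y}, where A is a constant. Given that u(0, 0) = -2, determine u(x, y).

Substitute the ansatz u = A e^{y} into the left-hand side.
Derivatives of the ansatz:
  u_yy = A e^{y}
  u_x = 0
Term by term:
  -u_yy = - A e^{y}
  u_x = 0
So the left-hand side equals
  - A e^{y}
This must equal f(x, y) = 2 e^{y} identically.
Matching coefficients of the independent functions:
  [e^{y}]:  - A = 2
Solving: A = -2.
Check against the point condition:
  u(0, 0) = -2  ⟹  A = -2  ✓
Hence u(x, y) = - 2 e^{y}.

Answer: u(x, y) = - 2 e^{y}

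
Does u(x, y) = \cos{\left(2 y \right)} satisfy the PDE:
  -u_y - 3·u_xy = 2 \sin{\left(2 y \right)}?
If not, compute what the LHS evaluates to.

Evaluate each term of the left-hand side for u = \cos{\left(2 y \right)}.
Derivatives:
  u_y = - 2 \sin{\left(2 y \right)}
  u_xy = 0
Terms:
  -u_y = 2 \sin{\left(2 y \right)}
  -3·u_xy = 0
Sum: LHS = 2 \sin{\left(2 y \right)}
This is exactly the given right-hand side, so u is a solution.

Answer: Yes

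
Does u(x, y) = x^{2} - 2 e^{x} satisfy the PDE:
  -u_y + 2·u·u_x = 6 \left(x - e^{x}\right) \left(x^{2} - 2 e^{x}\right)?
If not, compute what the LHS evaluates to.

Evaluate each term of the left-hand side for u = x^{2} - 2 e^{x}.
Derivatives:
  u_y = 0
  u_x = 2 x - 2 e^{x}
Terms:
  -u_y = 0
  2·u·u_x = 4 \left(x - e^{x}\right) \left(x^{2} - 2 e^{x}\right)
Sum: LHS = 4 \left(x - e^{x}\right) \left(x^{2} - 2 e^{x}\right)
Given right-hand side: 6 \left(x - e^{x}\right) \left(x^{2} - 2 e^{x}\right). Difference LHS − RHS = - 2 \left(x - e^{x}\right) \left(x^{2} - 2 e^{x}\right) ≠ 0, so u is not a solution.

Answer: No, the LHS evaluates to 4 \left(x - e^{x}\right) \left(x^{2} - 2 e^{x}\right)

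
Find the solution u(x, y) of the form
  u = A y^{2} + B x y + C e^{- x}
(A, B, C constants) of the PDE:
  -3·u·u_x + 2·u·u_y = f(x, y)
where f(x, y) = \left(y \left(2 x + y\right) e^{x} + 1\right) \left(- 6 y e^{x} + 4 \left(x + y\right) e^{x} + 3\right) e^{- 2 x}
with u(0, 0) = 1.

Substitute the ansatz u = A y^{2} + B x y + C e^{- x} into the left-hand side.
Derivatives of the ansatz:
  u_x = B y - C e^{- x}
  u_y = 2 A y + B x
Term by term:
  -3·u·u_x = - 3 A B y^{3} + 3 A C y^{2} e^{- x} - 3 B^{2} x y^{2} + 3 B C x y e^{- x} - 3 B C y e^{- x} + 3 C^{2} e^{- 2 x}
  2·u·u_y = 4 A^{2} y^{3} + 6 A B x y^{2} + 4 A C y e^{- x} + 2 B^{2} x^{2} y + 2 B C x e^{- x}
So the left-hand side equals
  4 A^{2} y^{3} + 6 A B x y^{2} - 3 A B y^{3} + 3 A C y^{2} e^{- x} + 4 A C y e^{- x} + 2 B^{2} x^{2} y - 3 B^{2} x y^{2} + 3 B C x y e^{- x} + 2 B C x e^{- x} - 3 B C y e^{- x} + 3 C^{2} e^{- 2 x}
This must equal f(x, y) identically; expanded, f = 8 x^{2} y + 6 x y e^{- x} + 4 x e^{- x} - 2 y^{3} + 3 y^{2} e^{- x} - 2 y e^{- x} + 3 e^{- 2 x}.
Matching coefficients of the independent functions:
  [y^{3}]:  4 A^{2} - 3 A B = -2
  [x y^{2}]:  6 A B - 3 B^{2} = 0
  [x e^{- x}]:  2 B C = 4
  [x^{2} y]:  2 B^{2} = 8
  [y e^{- x}]:  4 A C - 3 B C = -2
  [y^{2} e^{- x}]:  3 A C = 3
  [x y e^{- x}]:  3 B C = 6
  [e^{- 2 x}]:  3 C^{2} = 3
These equations allow (A, B, C) = (-1, -2, -1) or (1, 2, 1).
Impose the point condition(s):
  u(0, 0) = 1  ⟹  C = 1
Only A = 1, B = 2, C = 1 satisfies everything.
Hence u(x, y) = 2 x y + y^{2} + e^{- x}.

Answer: u(x, y) = 2 x y + y^{2} + e^{- x}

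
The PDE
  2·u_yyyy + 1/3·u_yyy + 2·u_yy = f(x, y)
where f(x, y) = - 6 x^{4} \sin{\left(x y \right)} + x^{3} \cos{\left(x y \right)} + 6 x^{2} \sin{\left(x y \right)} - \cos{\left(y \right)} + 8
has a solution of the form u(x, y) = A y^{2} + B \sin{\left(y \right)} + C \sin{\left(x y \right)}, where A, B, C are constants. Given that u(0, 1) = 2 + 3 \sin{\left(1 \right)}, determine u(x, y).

Substitute the ansatz u = A y^{2} + B \sin{\left(y \right)} + C \sin{\left(x y \right)} into the left-hand side.
Derivatives of the ansatz:
  u_yyyy = B \sin{\left(y \right)} + C x^{4} \sin{\left(x y \right)}
  u_yyy = - B \cos{\left(y \right)} - C x^{3} \cos{\left(x y \right)}
  u_yy = 2 A - B \sin{\left(y \right)} - C x^{2} \sin{\left(x y \right)}
Term by term:
  2·u_yyyy = 2 B \sin{\left(y \right)} + 2 C x^{4} \sin{\left(x y \right)}
  1/3·u_yyy = - \frac{B \cos{\left(y \right)}}{3} - \frac{C x^{3} \cos{\left(x y \right)}}{3}
  2·u_yy = 4 A - 2 B \sin{\left(y \right)} - 2 C x^{2} \sin{\left(x y \right)}
So the left-hand side equals
  4 A - \frac{B \cos{\left(y \right)}}{3} + 2 C x^{4} \sin{\left(x y \right)} - \frac{C x^{3} \cos{\left(x y \right)}}{3} - 2 C x^{2} \sin{\left(x y \right)}
This must equal f(x, y) = - 6 x^{4} \sin{\left(x y \right)} + x^{3} \cos{\left(x y \right)} + 6 x^{2} \sin{\left(x y \right)} - \cos{\left(y \right)} + 8 identically.
Matching coefficients of the independent functions:
  [constant term]:  4 A = 8
  [x^{2} \sin{\left(x y \right)}]:  - 2 C = 6
  [x^{3} \cos{\left(x y \right)}]:  - \frac{C}{3} = 1
  [x^{4} \sin{\left(x y \right)}]:  2 C = -6
  [\cos{\left(y \right)}]:  - \frac{B}{3} = -1
Solving: A = 2, B = 3, C = -3.
Check against the point condition:
  u(0, 1) = 2 + 3 \sin{\left(1 \right)}  ⟹  A + B \sin{\left(1 \right)} = 2 + 3 \sin{\left(1 \right)}  ✓
Hence u(x, y) = 2 y^{2} + 3 \sin{\left(y \right)} - 3 \sin{\left(x y \right)}.

Answer: u(x, y) = 2 y^{2} + 3 \sin{\left(y \right)} - 3 \sin{\left(x y \right)}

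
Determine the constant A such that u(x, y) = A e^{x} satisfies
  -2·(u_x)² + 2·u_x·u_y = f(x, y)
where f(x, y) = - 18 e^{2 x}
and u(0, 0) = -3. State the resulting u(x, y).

Substitute the ansatz u = A e^{x} into the left-hand side.
Derivatives of the ansatz:
  u_x = A e^{x}
  u_y = 0
Term by term:
  -2·(u_x)² = - 2 A^{2} e^{2 x}
  2·u_x·u_y = 0
So the left-hand side equals
  - 2 A^{2} e^{2 x}
This must equal f(x, y) = - 18 e^{2 x} identically.
Matching coefficients of the independent functions:
  [e^{2 x}]:  - 2 A^{2} = -18
These equations allow (A) = (-3) or (3).
Impose the point condition(s):
  u(0, 0) = -3  ⟹  A = -3
Only A = -3 satisfies everything.
Hence u(x, y) = - 3 e^{x}.

Answer: u(x, y) = - 3 e^{x}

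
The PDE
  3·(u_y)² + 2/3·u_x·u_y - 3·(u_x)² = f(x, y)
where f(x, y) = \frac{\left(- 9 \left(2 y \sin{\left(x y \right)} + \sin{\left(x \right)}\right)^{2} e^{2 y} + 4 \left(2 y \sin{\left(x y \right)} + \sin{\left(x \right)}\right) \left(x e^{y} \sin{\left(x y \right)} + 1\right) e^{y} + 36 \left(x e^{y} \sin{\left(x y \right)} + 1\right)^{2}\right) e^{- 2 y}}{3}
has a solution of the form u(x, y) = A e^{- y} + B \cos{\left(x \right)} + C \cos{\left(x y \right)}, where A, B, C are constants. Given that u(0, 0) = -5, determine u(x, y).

Answer: u(x, y) = - \cos{\left(x \right)} - 2 \cos{\left(x y \right)} - 2 e^{- y}

Derivation:
Substitute the ansatz u = A e^{- y} + B \cos{\left(x \right)} + C \cos{\left(x y \right)} into the left-hand side.
Derivatives of the ansatz:
  u_y = - A e^{- y} - C x \sin{\left(x y \right)}
  u_x = - B \sin{\left(x \right)} - C y \sin{\left(x y \right)}
Term by term:
  3·(u_y)² = 3 A^{2} e^{- 2 y} + 6 A C x e^{- y} \sin{\left(x y \right)} + 3 C^{2} x^{2} \sin^{2}{\left(x y \right)}
  2/3·u_x·u_y = \frac{2 A B e^{- y} \sin{\left(x \right)}}{3} + \frac{2 A C y e^{- y} \sin{\left(x y \right)}}{3} + \frac{2 B C x \sin{\left(x \right)} \sin{\left(x y \right)}}{3} + \frac{2 C^{2} x y \sin^{2}{\left(x y \right)}}{3}
  -3·(u_x)² = - 3 B^{2} \sin^{2}{\left(x \right)} - 6 B C y \sin{\left(x \right)} \sin{\left(x y \right)} - 3 C^{2} y^{2} \sin^{2}{\left(x y \right)}
So the left-hand side equals
  3 A^{2} e^{- 2 y} + \frac{2 A B e^{- y} \sin{\left(x \right)}}{3} + 6 A C x e^{- y} \sin{\left(x y \right)} + \frac{2 A C y e^{- y} \sin{\left(x y \right)}}{3} - 3 B^{2} \sin^{2}{\left(x \right)} + \frac{2 B C x \sin{\left(x \right)} \sin{\left(x y \right)}}{3} - 6 B C y \sin{\left(x \right)} \sin{\left(x y \right)} + 3 C^{2} x^{2} \sin^{2}{\left(x y \right)} + \frac{2 C^{2} x y \sin^{2}{\left(x y \right)}}{3} - 3 C^{2} y^{2} \sin^{2}{\left(x y \right)}
This must equal f(x, y) identically; expanded, f = 12 x^{2} \sin^{2}{\left(x y \right)} + \frac{8 x y \sin^{2}{\left(x y \right)}}{3} + \frac{4 x \sin{\left(x \right)} \sin{\left(x y \right)}}{3} + 24 x e^{- y} \sin{\left(x y \right)} - 12 y^{2} \sin^{2}{\left(x y \right)} - 12 y \sin{\left(x \right)} \sin{\left(x y \right)} + \frac{8 y e^{- y} \sin{\left(x y \right)}}{3} - 3 \sin^{2}{\left(x \right)} + \frac{4 e^{- y} \sin{\left(x \right)}}{3} + 12 e^{- 2 y}.
Matching coefficients of the independent functions:
  [x^{2} \sin^{2}{\left(x y \right)}]:  3 C^{2} = 12
  [y^{2} \sin^{2}{\left(x y \right)}]:  - 3 C^{2} = -12
  [e^{- y} \sin{\left(x \right)}]:  \frac{2 A B}{3} = \frac{4}{3}
  [x y \sin^{2}{\left(x y \right)}]:  \frac{2 C^{2}}{3} = \frac{8}{3}
  [x e^{- y} \sin{\left(x y \right)}]:  6 A C = 24
  [x \sin{\left(x \right)} \sin{\left(x y \right)}]:  \frac{2 B C}{3} = \frac{4}{3}
  [y e^{- y} \sin{\left(x y \right)}]:  \frac{2 A C}{3} = \frac{8}{3}
  [y \sin{\left(x \right)} \sin{\left(x y \right)}]:  - 6 B C = -12
  [e^{- 2 y}]:  3 A^{2} = 12
  [\sin^{2}{\left(x \right)}]:  - 3 B^{2} = -3
These equations allow (A, B, C) = (-2, -1, -2) or (2, 1, 2).
Impose the point condition(s):
  u(0, 0) = -5  ⟹  A + B + C = -5
Only A = -2, B = -1, C = -2 satisfies everything.
Hence u(x, y) = - \cos{\left(x \right)} - 2 \cos{\left(x y \right)} - 2 e^{- y}.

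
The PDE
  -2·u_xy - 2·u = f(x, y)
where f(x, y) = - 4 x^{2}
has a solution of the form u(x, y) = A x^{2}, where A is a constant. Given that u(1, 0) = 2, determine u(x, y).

Substitute the ansatz u = A x^{2} into the left-hand side.
Derivatives of the ansatz:
  u_xy = 0
Term by term:
  -2·u_xy = 0
  -2·u = - 2 A x^{2}
So the left-hand side equals
  - 2 A x^{2}
This must equal f(x, y) = - 4 x^{2} identically.
Matching coefficients of the independent functions:
  [x^{2}]:  - 2 A = -4
Solving: A = 2.
Check against the point condition:
  u(1, 0) = 2  ⟹  A = 2  ✓
Hence u(x, y) = 2 x^{2}.

Answer: u(x, y) = 2 x^{2}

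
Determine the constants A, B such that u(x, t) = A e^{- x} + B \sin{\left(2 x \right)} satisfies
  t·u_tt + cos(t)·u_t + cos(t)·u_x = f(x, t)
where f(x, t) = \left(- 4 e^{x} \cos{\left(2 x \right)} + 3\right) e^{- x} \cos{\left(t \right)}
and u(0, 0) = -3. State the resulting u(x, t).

Substitute the ansatz u = A e^{- x} + B \sin{\left(2 x \right)} into the left-hand side.
Derivatives of the ansatz:
  u_tt = 0
  u_t = 0
  u_x = - A e^{- x} + 2 B \cos{\left(2 x \right)}
Term by term:
  t·u_tt = 0
  cos(t)·u_t = 0
  cos(t)·u_x = - A e^{- x} \cos{\left(t \right)} + 2 B \cos{\left(t \right)} \cos{\left(2 x \right)}
So the left-hand side equals
  - A e^{- x} \cos{\left(t \right)} + 2 B \cos{\left(t \right)} \cos{\left(2 x \right)}
This must equal f(x, t) identically; expanded, f = - 4 \cos{\left(t \right)} \cos{\left(2 x \right)} + 3 e^{- x} \cos{\left(t \right)}.
Matching coefficients of the independent functions:
  [e^{- x} \cos{\left(t \right)}]:  - A = 3
  [\cos{\left(t \right)} \cos{\left(2 x \right)}]:  2 B = -4
Solving: A = -3, B = -2.
Check against the point condition:
  u(0, 0) = -3  ⟹  A = -3  ✓
Hence u(x, t) = - 2 \sin{\left(2 x \right)} - 3 e^{- x}.

Answer: u(x, t) = - 2 \sin{\left(2 x \right)} - 3 e^{- x}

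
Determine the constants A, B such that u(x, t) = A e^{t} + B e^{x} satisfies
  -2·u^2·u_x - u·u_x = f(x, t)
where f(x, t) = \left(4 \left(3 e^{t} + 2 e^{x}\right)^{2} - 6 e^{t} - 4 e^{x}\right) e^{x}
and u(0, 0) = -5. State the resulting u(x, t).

Answer: u(x, t) = - 3 e^{t} - 2 e^{x}

Derivation:
Substitute the ansatz u = A e^{t} + B e^{x} into the left-hand side.
Derivatives of the ansatz:
  u_x = B e^{x}
Term by term:
  -2·u^2·u_x = - 2 A^{2} B e^{2 t} e^{x} - 4 A B^{2} e^{t} e^{2 x} - 2 B^{3} e^{3 x}
  -u·u_x = - A B e^{t} e^{x} - B^{2} e^{2 x}
So the left-hand side equals
  - 2 A^{2} B e^{2 t} e^{x} - 4 A B^{2} e^{t} e^{2 x} - A B e^{t} e^{x} - 2 B^{3} e^{3 x} - B^{2} e^{2 x}
This must equal f(x, t) identically; expanded, f = 36 e^{2 t} e^{x} + 48 e^{t} e^{2 x} - 6 e^{t} e^{x} + 16 e^{3 x} - 4 e^{2 x}.
Matching coefficients of the independent functions:
  [e^{t} e^{x}]:  - A B = -6
  [e^{t} e^{2 x}]:  - 4 A B^{2} = 48
  [e^{2 t} e^{x}]:  - 2 A^{2} B = 36
  [e^{2 x}]:  - B^{2} = -4
  [e^{3 x}]:  - 2 B^{3} = 16
Solving: A = -3, B = -2.
Check against the point condition:
  u(0, 0) = -5  ⟹  A + B = -5  ✓
Hence u(x, t) = - 3 e^{t} - 2 e^{x}.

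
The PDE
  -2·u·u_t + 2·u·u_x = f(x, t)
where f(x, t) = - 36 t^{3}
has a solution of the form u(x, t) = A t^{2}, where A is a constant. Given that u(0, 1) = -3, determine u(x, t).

Answer: u(x, t) = - 3 t^{2}

Derivation:
Substitute the ansatz u = A t^{2} into the left-hand side.
Derivatives of the ansatz:
  u_t = 2 A t
  u_x = 0
Term by term:
  -2·u·u_t = - 4 A^{2} t^{3}
  2·u·u_x = 0
So the left-hand side equals
  - 4 A^{2} t^{3}
This must equal f(x, t) = - 36 t^{3} identically.
Matching coefficients of the independent functions:
  [t^{3}]:  - 4 A^{2} = -36
These equations allow (A) = (-3) or (3).
Impose the point condition(s):
  u(0, 1) = -3  ⟹  A = -3
Only A = -3 satisfies everything.
Hence u(x, t) = - 3 t^{2}.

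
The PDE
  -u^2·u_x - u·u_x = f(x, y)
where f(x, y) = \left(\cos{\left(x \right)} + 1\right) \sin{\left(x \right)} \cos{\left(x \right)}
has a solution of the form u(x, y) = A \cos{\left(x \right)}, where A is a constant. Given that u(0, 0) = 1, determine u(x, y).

Answer: u(x, y) = \cos{\left(x \right)}

Derivation:
Substitute the ansatz u = A \cos{\left(x \right)} into the left-hand side.
Derivatives of the ansatz:
  u_x = - A \sin{\left(x \right)}
Term by term:
  -u^2·u_x = A^{3} \sin{\left(x \right)} \cos^{2}{\left(x \right)}
  -u·u_x = A^{2} \sin{\left(x \right)} \cos{\left(x \right)}
So the left-hand side equals
  A^{3} \sin{\left(x \right)} \cos^{2}{\left(x \right)} + A^{2} \sin{\left(x \right)} \cos{\left(x \right)}
This must equal f(x, y) identically; expanded, f = \sin{\left(x \right)} \cos^{2}{\left(x \right)} + \sin{\left(x \right)} \cos{\left(x \right)}.
Matching coefficients of the independent functions:
  [\sin{\left(x \right)} \cos{\left(x \right)}]:  A^{2} = 1
  [\sin{\left(x \right)} \cos^{2}{\left(x \right)}]:  A^{3} = 1
Solving: A = 1.
Check against the point condition:
  u(0, 0) = 1  ⟹  A = 1  ✓
Hence u(x, y) = \cos{\left(x \right)}.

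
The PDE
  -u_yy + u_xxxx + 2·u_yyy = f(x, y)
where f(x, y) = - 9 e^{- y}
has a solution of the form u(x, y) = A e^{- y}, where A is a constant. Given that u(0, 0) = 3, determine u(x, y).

Substitute the ansatz u = A e^{- y} into the left-hand side.
Derivatives of the ansatz:
  u_yy = A e^{- y}
  u_xxxx = 0
  u_yyy = - A e^{- y}
Term by term:
  -u_yy = - A e^{- y}
  u_xxxx = 0
  2·u_yyy = - 2 A e^{- y}
So the left-hand side equals
  - 3 A e^{- y}
This must equal f(x, y) = - 9 e^{- y} identically.
Matching coefficients of the independent functions:
  [e^{- y}]:  - 3 A = -9
Solving: A = 3.
Check against the point condition:
  u(0, 0) = 3  ⟹  A = 3  ✓
Hence u(x, y) = 3 e^{- y}.

Answer: u(x, y) = 3 e^{- y}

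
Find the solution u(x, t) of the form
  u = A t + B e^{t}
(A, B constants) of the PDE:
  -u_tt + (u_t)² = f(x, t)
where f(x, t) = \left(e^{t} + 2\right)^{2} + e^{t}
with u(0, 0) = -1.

Answer: u(x, t) = - 2 t - e^{t}

Derivation:
Substitute the ansatz u = A t + B e^{t} into the left-hand side.
Derivatives of the ansatz:
  u_tt = B e^{t}
  u_t = A + B e^{t}
Term by term:
  -u_tt = - B e^{t}
  (u_t)² = A^{2} + 2 A B e^{t} + B^{2} e^{2 t}
So the left-hand side equals
  A^{2} + 2 A B e^{t} + B^{2} e^{2 t} - B e^{t}
This must equal f(x, t) identically; expanded, f = e^{2 t} + 5 e^{t} + 4.
Matching coefficients of the independent functions:
  [constant term]:  A^{2} = 4
  [e^{t}]:  2 A B - B = 5
  [e^{2 t}]:  B^{2} = 1
Solving: A = -2, B = -1.
Check against the point condition:
  u(0, 0) = -1  ⟹  B = -1  ✓
Hence u(x, t) = - 2 t - e^{t}.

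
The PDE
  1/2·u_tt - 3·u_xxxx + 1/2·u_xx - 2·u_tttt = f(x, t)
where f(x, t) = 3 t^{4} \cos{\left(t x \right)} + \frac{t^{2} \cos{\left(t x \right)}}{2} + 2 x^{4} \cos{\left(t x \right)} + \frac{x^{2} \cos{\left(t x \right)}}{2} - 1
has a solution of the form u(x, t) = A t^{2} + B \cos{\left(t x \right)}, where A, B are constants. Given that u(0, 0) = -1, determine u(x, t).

Answer: u(x, t) = - t^{2} - \cos{\left(t x \right)}

Derivation:
Substitute the ansatz u = A t^{2} + B \cos{\left(t x \right)} into the left-hand side.
Derivatives of the ansatz:
  u_tt = 2 A - B x^{2} \cos{\left(t x \right)}
  u_xxxx = B t^{4} \cos{\left(t x \right)}
  u_xx = - B t^{2} \cos{\left(t x \right)}
  u_tttt = B x^{4} \cos{\left(t x \right)}
Term by term:
  1/2·u_tt = A - \frac{B x^{2} \cos{\left(t x \right)}}{2}
  -3·u_xxxx = - 3 B t^{4} \cos{\left(t x \right)}
  1/2·u_xx = - \frac{B t^{2} \cos{\left(t x \right)}}{2}
  -2·u_tttt = - 2 B x^{4} \cos{\left(t x \right)}
So the left-hand side equals
  A - 3 B t^{4} \cos{\left(t x \right)} - \frac{B t^{2} \cos{\left(t x \right)}}{2} - 2 B x^{4} \cos{\left(t x \right)} - \frac{B x^{2} \cos{\left(t x \right)}}{2}
This must equal f(x, t) = 3 t^{4} \cos{\left(t x \right)} + \frac{t^{2} \cos{\left(t x \right)}}{2} + 2 x^{4} \cos{\left(t x \right)} + \frac{x^{2} \cos{\left(t x \right)}}{2} - 1 identically.
Matching coefficients of the independent functions:
  [constant term]:  A = -1
  [t^{2} \cos{\left(t x \right)}, x^{2} \cos{\left(t x \right)}]:  - \frac{B}{2} = \frac{1}{2}
  [t^{4} \cos{\left(t x \right)}]:  - 3 B = 3
  [x^{4} \cos{\left(t x \right)}]:  - 2 B = 2
Solving: A = -1, B = -1.
Check against the point condition:
  u(0, 0) = -1  ⟹  B = -1  ✓
Hence u(x, t) = - t^{2} - \cos{\left(t x \right)}.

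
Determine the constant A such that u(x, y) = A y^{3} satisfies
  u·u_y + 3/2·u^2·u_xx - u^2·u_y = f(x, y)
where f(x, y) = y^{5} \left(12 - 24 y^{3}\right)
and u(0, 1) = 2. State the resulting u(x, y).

Answer: u(x, y) = 2 y^{3}

Derivation:
Substitute the ansatz u = A y^{3} into the left-hand side.
Derivatives of the ansatz:
  u_y = 3 A y^{2}
  u_xx = 0
Term by term:
  u·u_y = 3 A^{2} y^{5}
  3/2·u^2·u_xx = 0
  -u^2·u_y = - 3 A^{3} y^{8}
So the left-hand side equals
  - 3 A^{3} y^{8} + 3 A^{2} y^{5}
This must equal f(x, y) identically; expanded, f = - 24 y^{8} + 12 y^{5}.
Matching coefficients of the independent functions:
  [y^{5}]:  3 A^{2} = 12
  [y^{8}]:  - 3 A^{3} = -24
Solving: A = 2.
Check against the point condition:
  u(0, 1) = 2  ⟹  A = 2  ✓
Hence u(x, y) = 2 y^{3}.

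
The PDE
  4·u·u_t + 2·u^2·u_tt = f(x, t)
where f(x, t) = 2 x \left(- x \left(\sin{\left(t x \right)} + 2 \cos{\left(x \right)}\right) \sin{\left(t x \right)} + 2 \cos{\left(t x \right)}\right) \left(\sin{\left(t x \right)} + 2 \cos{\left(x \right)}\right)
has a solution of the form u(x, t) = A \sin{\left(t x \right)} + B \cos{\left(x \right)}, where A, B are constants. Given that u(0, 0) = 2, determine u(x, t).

Answer: u(x, t) = \sin{\left(t x \right)} + 2 \cos{\left(x \right)}

Derivation:
Substitute the ansatz u = A \sin{\left(t x \right)} + B \cos{\left(x \right)} into the left-hand side.
Derivatives of the ansatz:
  u_t = A x \cos{\left(t x \right)}
  u_tt = - A x^{2} \sin{\left(t x \right)}
Term by term:
  4·u·u_t = 4 A^{2} x \sin{\left(t x \right)} \cos{\left(t x \right)} + 4 A B x \cos{\left(x \right)} \cos{\left(t x \right)}
  2·u^2·u_tt = - 2 A^{3} x^{2} \sin^{3}{\left(t x \right)} - 4 A^{2} B x^{2} \sin^{2}{\left(t x \right)} \cos{\left(x \right)} - 2 A B^{2} x^{2} \sin{\left(t x \right)} \cos^{2}{\left(x \right)}
So the left-hand side equals
  - 2 A^{3} x^{2} \sin^{3}{\left(t x \right)} - 4 A^{2} B x^{2} \sin^{2}{\left(t x \right)} \cos{\left(x \right)} + 4 A^{2} x \sin{\left(t x \right)} \cos{\left(t x \right)} - 2 A B^{2} x^{2} \sin{\left(t x \right)} \cos^{2}{\left(x \right)} + 4 A B x \cos{\left(x \right)} \cos{\left(t x \right)}
This must equal f(x, t) identically; expanded, f = - 2 x^{2} \sin^{3}{\left(t x \right)} - 8 x^{2} \sin^{2}{\left(t x \right)} \cos{\left(x \right)} - 8 x^{2} \sin{\left(t x \right)} \cos^{2}{\left(x \right)} + 4 x \sin{\left(t x \right)} \cos{\left(t x \right)} + 8 x \cos{\left(x \right)} \cos{\left(t x \right)}.
Matching coefficients of the independent functions:
  [x^{2} \sin^{3}{\left(t x \right)}]:  - 2 A^{3} = -2
  [x \sin{\left(t x \right)} \cos{\left(t x \right)}]:  4 A^{2} = 4
  [x \cos{\left(x \right)} \cos{\left(t x \right)}]:  4 A B = 8
  [x^{2} \sin{\left(t x \right)} \cos^{2}{\left(x \right)}]:  - 2 A B^{2} = -8
  [x^{2} \sin^{2}{\left(t x \right)} \cos{\left(x \right)}]:  - 4 A^{2} B = -8
Solving: A = 1, B = 2.
Check against the point condition:
  u(0, 0) = 2  ⟹  B = 2  ✓
Hence u(x, t) = \sin{\left(t x \right)} + 2 \cos{\left(x \right)}.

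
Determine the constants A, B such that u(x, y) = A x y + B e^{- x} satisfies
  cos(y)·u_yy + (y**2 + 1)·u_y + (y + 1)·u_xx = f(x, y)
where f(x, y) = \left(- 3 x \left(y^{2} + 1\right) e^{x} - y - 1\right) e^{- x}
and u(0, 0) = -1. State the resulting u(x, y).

Answer: u(x, y) = - 3 x y - e^{- x}

Derivation:
Substitute the ansatz u = A x y + B e^{- x} into the left-hand side.
Derivatives of the ansatz:
  u_yy = 0
  u_y = A x
  u_xx = B e^{- x}
Term by term:
  cos(y)·u_yy = 0
  (y**2 + 1)·u_y = A x y^{2} + A x
  (y + 1)·u_xx = B y e^{- x} + B e^{- x}
So the left-hand side equals
  A x y^{2} + A x + B y e^{- x} + B e^{- x}
This must equal f(x, y) identically; expanded, f = - 3 x y^{2} - 3 x - y e^{- x} - e^{- x}.
Matching coefficients of the independent functions:
  [x, x y^{2}]:  A = -3
  [y e^{- x}, e^{- x}]:  B = -1
Solving: A = -3, B = -1.
Check against the point condition:
  u(0, 0) = -1  ⟹  B = -1  ✓
Hence u(x, y) = - 3 x y - e^{- x}.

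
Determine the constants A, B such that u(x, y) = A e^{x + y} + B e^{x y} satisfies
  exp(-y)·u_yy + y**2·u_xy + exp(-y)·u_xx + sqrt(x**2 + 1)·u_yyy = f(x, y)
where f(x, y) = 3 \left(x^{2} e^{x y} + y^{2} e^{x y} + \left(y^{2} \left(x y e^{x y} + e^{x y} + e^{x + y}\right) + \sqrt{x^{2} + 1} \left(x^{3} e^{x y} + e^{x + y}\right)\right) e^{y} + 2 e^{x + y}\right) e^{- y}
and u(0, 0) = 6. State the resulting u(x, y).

Substitute the ansatz u = A e^{x + y} + B e^{x y} into the left-hand side.
Derivatives of the ansatz:
  u_yy = A e^{x} e^{y} + B x^{2} e^{x y}
  u_xy = A e^{x} e^{y} + B x y e^{x y} + B e^{x y}
  u_xx = A e^{x} e^{y} + B y^{2} e^{x y}
  u_yyy = A e^{x} e^{y} + B x^{3} e^{x y}
Term by term:
  exp(-y)·u_yy = A e^{x} + B x^{2} e^{- y} e^{x y}
  y**2·u_xy = A y^{2} e^{x} e^{y} + B x y^{3} e^{x y} + B y^{2} e^{x y}
  exp(-y)·u_xx = A e^{x} + B y^{2} e^{- y} e^{x y}
  sqrt(x**2 + 1)·u_yyy = A \sqrt{x^{2} + 1} e^{x} e^{y} + B x^{3} \sqrt{x^{2} + 1} e^{x y}
So the left-hand side equals
  A y^{2} e^{x} e^{y} + A \sqrt{x^{2} + 1} e^{x} e^{y} + 2 A e^{x} + B x^{3} \sqrt{x^{2} + 1} e^{x y} + B x^{2} e^{- y} e^{x y} + B x y^{3} e^{x y} + B y^{2} e^{x y} + B y^{2} e^{- y} e^{x y}
This must equal f(x, y) identically; expanded, f = 3 x^{3} \sqrt{x^{2} + 1} e^{x y} + 3 x^{2} e^{- y} e^{x y} + 3 x y^{3} e^{x y} + 3 y^{2} e^{x} e^{y} + 3 y^{2} e^{x y} + 3 y^{2} e^{- y} e^{x y} + 3 \sqrt{x^{2} + 1} e^{x} e^{y} + 6 e^{x}.
Matching coefficients of the independent functions:
  [y^{2} e^{x y}, x y^{3} e^{x y}, x^{2} e^{- y} e^{x y}, x^{3} \sqrt{x^{2} + 1} e^{x y}, …]:  B = 3
  [y^{2} e^{x} e^{y}, \sqrt{x^{2} + 1} e^{x} e^{y}]:  A = 3
  [e^{x}]:  2 A = 6
Solving: A = 3, B = 3.
Check against the point condition:
  u(0, 0) = 6  ⟹  A + B = 6  ✓
Hence u(x, y) = 3 e^{x y} + 3 e^{x + y}.

Answer: u(x, y) = 3 e^{x y} + 3 e^{x + y}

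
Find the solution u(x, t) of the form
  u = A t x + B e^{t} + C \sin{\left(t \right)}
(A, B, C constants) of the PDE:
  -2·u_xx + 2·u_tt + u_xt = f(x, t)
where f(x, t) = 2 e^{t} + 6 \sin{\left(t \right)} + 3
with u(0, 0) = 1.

Substitute the ansatz u = A t x + B e^{t} + C \sin{\left(t \right)} into the left-hand side.
Derivatives of the ansatz:
  u_xx = 0
  u_tt = B e^{t} - C \sin{\left(t \right)}
  u_xt = A
Term by term:
  -2·u_xx = 0
  2·u_tt = 2 B e^{t} - 2 C \sin{\left(t \right)}
  u_xt = A
So the left-hand side equals
  A + 2 B e^{t} - 2 C \sin{\left(t \right)}
This must equal f(x, t) = 2 e^{t} + 6 \sin{\left(t \right)} + 3 identically.
Matching coefficients of the independent functions:
  [constant term]:  A = 3
  [e^{t}]:  2 B = 2
  [\sin{\left(t \right)}]:  - 2 C = 6
Solving: A = 3, B = 1, C = -3.
Check against the point condition:
  u(0, 0) = 1  ⟹  B = 1  ✓
Hence u(x, t) = 3 t x + e^{t} - 3 \sin{\left(t \right)}.

Answer: u(x, t) = 3 t x + e^{t} - 3 \sin{\left(t \right)}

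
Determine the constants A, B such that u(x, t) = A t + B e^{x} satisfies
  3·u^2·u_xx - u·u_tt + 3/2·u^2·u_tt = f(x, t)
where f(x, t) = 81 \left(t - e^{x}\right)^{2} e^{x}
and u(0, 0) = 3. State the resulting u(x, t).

Substitute the ansatz u = A t + B e^{x} into the left-hand side.
Derivatives of the ansatz:
  u_xx = B e^{x}
  u_tt = 0
Term by term:
  3·u^2·u_xx = 3 A^{2} B t^{2} e^{x} + 6 A B^{2} t e^{2 x} + 3 B^{3} e^{3 x}
  -u·u_tt = 0
  3/2·u^2·u_tt = 0
So the left-hand side equals
  3 A^{2} B t^{2} e^{x} + 6 A B^{2} t e^{2 x} + 3 B^{3} e^{3 x}
This must equal f(x, t) identically; expanded, f = 81 t^{2} e^{x} - 162 t e^{2 x} + 81 e^{3 x}.
Matching coefficients of the independent functions:
  [t e^{2 x}]:  6 A B^{2} = -162
  [t^{2} e^{x}]:  3 A^{2} B = 81
  [e^{3 x}]:  3 B^{3} = 81
Solving: A = -3, B = 3.
Check against the point condition:
  u(0, 0) = 3  ⟹  B = 3  ✓
Hence u(x, t) = - 3 t + 3 e^{x}.

Answer: u(x, t) = - 3 t + 3 e^{x}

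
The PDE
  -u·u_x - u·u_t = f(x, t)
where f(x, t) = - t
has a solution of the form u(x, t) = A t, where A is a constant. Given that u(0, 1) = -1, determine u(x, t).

Substitute the ansatz u = A t into the left-hand side.
Derivatives of the ansatz:
  u_x = 0
  u_t = A
Term by term:
  -u·u_x = 0
  -u·u_t = - A^{2} t
So the left-hand side equals
  - A^{2} t
This must equal f(x, t) = - t identically.
Matching coefficients of the independent functions:
  [t]:  - A^{2} = -1
These equations allow (A) = (-1) or (1).
Impose the point condition(s):
  u(0, 1) = -1  ⟹  A = -1
Only A = -1 satisfies everything.
Hence u(x, t) = - t.

Answer: u(x, t) = - t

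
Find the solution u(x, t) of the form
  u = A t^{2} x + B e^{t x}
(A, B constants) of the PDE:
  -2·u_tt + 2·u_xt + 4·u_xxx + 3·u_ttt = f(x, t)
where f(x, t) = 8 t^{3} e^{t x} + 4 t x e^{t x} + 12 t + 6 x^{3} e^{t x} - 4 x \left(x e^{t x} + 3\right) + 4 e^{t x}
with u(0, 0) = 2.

Answer: u(x, t) = 3 t^{2} x + 2 e^{t x}

Derivation:
Substitute the ansatz u = A t^{2} x + B e^{t x} into the left-hand side.
Derivatives of the ansatz:
  u_tt = 2 A x + B x^{2} e^{t x}
  u_xt = 2 A t + B t x e^{t x} + B e^{t x}
  u_xxx = B t^{3} e^{t x}
  u_ttt = B x^{3} e^{t x}
Term by term:
  -2·u_tt = - 4 A x - 2 B x^{2} e^{t x}
  2·u_xt = 4 A t + 2 B t x e^{t x} + 2 B e^{t x}
  4·u_xxx = 4 B t^{3} e^{t x}
  3·u_ttt = 3 B x^{3} e^{t x}
So the left-hand side equals
  4 A t - 4 A x + 4 B t^{3} e^{t x} + 2 B t x e^{t x} + 3 B x^{3} e^{t x} - 2 B x^{2} e^{t x} + 2 B e^{t x}
This must equal f(x, t) identically; expanded, f = 8 t^{3} e^{t x} + 4 t x e^{t x} + 12 t + 6 x^{3} e^{t x} - 4 x^{2} e^{t x} - 12 x + 4 e^{t x}.
Matching coefficients of the independent functions:
  [t]:  4 A = 12
  [x]:  - 4 A = -12
  [t^{3} e^{t x}]:  4 B = 8
  [x^{2} e^{t x}]:  - 2 B = -4
  [x^{3} e^{t x}]:  3 B = 6
  [t x e^{t x}, e^{t x}]:  2 B = 4
Solving: A = 3, B = 2.
Check against the point condition:
  u(0, 0) = 2  ⟹  B = 2  ✓
Hence u(x, t) = 3 t^{2} x + 2 e^{t x}.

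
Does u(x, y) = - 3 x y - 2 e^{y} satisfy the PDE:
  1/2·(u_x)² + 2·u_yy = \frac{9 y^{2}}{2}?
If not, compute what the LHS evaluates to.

Evaluate each term of the left-hand side for u = - 3 x y - 2 e^{y}.
Derivatives:
  u_x = - 3 y
  u_yy = - 2 e^{y}
Terms:
  1/2·(u_x)² = \frac{9 y^{2}}{2}
  2·u_yy = - 4 e^{y}
Sum: LHS = \frac{9 y^{2}}{2} - 4 e^{y}
Given right-hand side: \frac{9 y^{2}}{2}. Difference LHS − RHS = - 4 e^{y} ≠ 0, so u is not a solution.

Answer: No, the LHS evaluates to \frac{9 y^{2}}{2} - 4 e^{y}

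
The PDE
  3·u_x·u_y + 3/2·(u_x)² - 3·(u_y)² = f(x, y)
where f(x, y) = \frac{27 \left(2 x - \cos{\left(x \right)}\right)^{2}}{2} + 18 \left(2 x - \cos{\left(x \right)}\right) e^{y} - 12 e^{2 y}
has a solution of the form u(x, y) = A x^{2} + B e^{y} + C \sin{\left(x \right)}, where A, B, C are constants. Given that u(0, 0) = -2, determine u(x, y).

Substitute the ansatz u = A x^{2} + B e^{y} + C \sin{\left(x \right)} into the left-hand side.
Derivatives of the ansatz:
  u_x = 2 A x + C \cos{\left(x \right)}
  u_y = B e^{y}
Term by term:
  3·u_x·u_y = 6 A B x e^{y} + 3 B C e^{y} \cos{\left(x \right)}
  3/2·(u_x)² = 6 A^{2} x^{2} + 6 A C x \cos{\left(x \right)} + \frac{3 C^{2} \cos^{2}{\left(x \right)}}{2}
  -3·(u_y)² = - 3 B^{2} e^{2 y}
So the left-hand side equals
  6 A^{2} x^{2} + 6 A B x e^{y} + 6 A C x \cos{\left(x \right)} - 3 B^{2} e^{2 y} + 3 B C e^{y} \cos{\left(x \right)} + \frac{3 C^{2} \cos^{2}{\left(x \right)}}{2}
This must equal f(x, y) identically; expanded, f = 54 x^{2} + 36 x e^{y} - 54 x \cos{\left(x \right)} - 12 e^{2 y} - 18 e^{y} \cos{\left(x \right)} + \frac{27 \cos^{2}{\left(x \right)}}{2}.
Matching coefficients of the independent functions:
  [x^{2}]:  6 A^{2} = 54
  [x e^{y}]:  6 A B = 36
  [x \cos{\left(x \right)}]:  6 A C = -54
  [e^{y} \cos{\left(x \right)}]:  3 B C = -18
  [e^{2 y}]:  - 3 B^{2} = -12
  [\cos^{2}{\left(x \right)}]:  \frac{3 C^{2}}{2} = \frac{27}{2}
These equations allow (A, B, C) = (-3, -2, 3) or (3, 2, -3).
Impose the point condition(s):
  u(0, 0) = -2  ⟹  B = -2
Only A = -3, B = -2, C = 3 satisfies everything.
Hence u(x, y) = - 3 x^{2} - 2 e^{y} + 3 \sin{\left(x \right)}.

Answer: u(x, y) = - 3 x^{2} - 2 e^{y} + 3 \sin{\left(x \right)}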